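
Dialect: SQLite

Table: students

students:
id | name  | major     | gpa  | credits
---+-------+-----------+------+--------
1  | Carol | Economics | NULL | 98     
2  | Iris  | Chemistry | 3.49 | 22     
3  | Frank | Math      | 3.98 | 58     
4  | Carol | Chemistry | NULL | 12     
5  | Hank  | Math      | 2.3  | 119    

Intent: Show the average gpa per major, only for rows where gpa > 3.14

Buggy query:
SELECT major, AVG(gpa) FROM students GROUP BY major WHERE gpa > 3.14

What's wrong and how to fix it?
Bug: Row-level WHERE must come before GROUP BY in the clause order

Fix: Place WHERE between FROM and GROUP BY

Corrected query:
SELECT major, AVG(gpa) FROM students WHERE gpa > 3.14 GROUP BY major

Result:
major     | AVG(gpa)
----------+---------
Chemistry | 3.49    
Math      | 3.98    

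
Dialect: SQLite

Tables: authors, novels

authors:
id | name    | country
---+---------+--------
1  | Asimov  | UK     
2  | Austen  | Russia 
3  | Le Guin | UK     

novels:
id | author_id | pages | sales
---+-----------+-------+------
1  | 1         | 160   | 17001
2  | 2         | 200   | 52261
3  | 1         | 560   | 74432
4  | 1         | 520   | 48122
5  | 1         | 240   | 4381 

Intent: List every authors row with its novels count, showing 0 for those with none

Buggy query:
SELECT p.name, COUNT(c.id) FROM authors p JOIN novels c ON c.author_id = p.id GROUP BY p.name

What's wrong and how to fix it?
Bug: An inner join excludes parents with zero children

Fix: Use LEFT JOIN so parents without children still appear (COUNT(c.id) gives 0)

Corrected query:
SELECT p.name, COUNT(c.id) FROM authors p LEFT JOIN novels c ON c.author_id = p.id GROUP BY p.name

Result:
name    | COUNT(c.id)
--------+------------
Asimov  | 4          
Austen  | 1          
Le Guin | 0          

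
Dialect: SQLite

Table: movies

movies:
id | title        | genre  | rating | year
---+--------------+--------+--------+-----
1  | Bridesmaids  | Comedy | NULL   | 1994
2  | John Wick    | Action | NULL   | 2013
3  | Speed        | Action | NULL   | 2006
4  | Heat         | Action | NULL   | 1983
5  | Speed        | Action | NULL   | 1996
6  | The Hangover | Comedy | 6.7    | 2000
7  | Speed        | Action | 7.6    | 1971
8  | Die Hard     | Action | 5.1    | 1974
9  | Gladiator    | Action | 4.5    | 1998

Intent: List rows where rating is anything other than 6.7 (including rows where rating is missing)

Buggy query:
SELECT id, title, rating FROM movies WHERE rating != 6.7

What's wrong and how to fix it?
Bug: Inequality against NULL is unknown, not true; rows with NULL are dropped

Fix: Add an explicit OR rating IS NULL to include the missing-value rows

Corrected query:
SELECT id, title, rating FROM movies WHERE rating != 6.7 OR rating IS NULL

Result:
id | title       | rating
---+-------------+-------
1  | Bridesmaids | NULL  
2  | John Wick   | NULL  
3  | Speed       | NULL  
4  | Heat        | NULL  
5  | Speed       | NULL  
7  | Speed       | 7.6   
8  | Die Hard    | 5.1   
9  | Gladiator   | 4.5   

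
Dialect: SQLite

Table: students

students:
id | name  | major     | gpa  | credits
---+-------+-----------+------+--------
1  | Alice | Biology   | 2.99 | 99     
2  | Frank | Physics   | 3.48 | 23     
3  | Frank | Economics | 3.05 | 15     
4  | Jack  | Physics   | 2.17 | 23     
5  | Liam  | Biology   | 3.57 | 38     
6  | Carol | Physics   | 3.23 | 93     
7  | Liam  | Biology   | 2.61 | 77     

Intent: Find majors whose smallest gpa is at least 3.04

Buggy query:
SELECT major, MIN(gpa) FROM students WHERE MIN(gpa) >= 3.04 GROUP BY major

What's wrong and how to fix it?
Bug: Aggregates like MIN are computed per group after WHERE runs

Fix: Use HAVING for the per-group MIN condition

Corrected query:
SELECT major, MIN(gpa) FROM students GROUP BY major HAVING MIN(gpa) >= 3.04

Result:
major     | MIN(gpa)
----------+---------
Economics | 3.05    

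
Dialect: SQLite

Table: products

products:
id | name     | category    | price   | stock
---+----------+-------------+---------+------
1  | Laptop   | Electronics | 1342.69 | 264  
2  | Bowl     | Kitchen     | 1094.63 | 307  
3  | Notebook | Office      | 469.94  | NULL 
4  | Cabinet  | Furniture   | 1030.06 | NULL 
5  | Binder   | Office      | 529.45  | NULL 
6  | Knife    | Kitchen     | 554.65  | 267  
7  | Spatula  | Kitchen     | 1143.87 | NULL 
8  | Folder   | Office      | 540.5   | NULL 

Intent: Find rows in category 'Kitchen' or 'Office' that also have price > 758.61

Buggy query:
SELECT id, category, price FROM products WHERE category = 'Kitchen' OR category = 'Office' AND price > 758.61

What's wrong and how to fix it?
Bug: Without parentheses, AND is evaluated before OR, so the price filter only applies to the 'Office' branch

Fix: Add parentheses around the OR so the AND applies to both alternatives

Corrected query:
SELECT id, category, price FROM products WHERE (category = 'Kitchen' OR category = 'Office') AND price > 758.61

Result:
id | category | price  
---+----------+--------
2  | Kitchen  | 1094.63
7  | Kitchen  | 1143.87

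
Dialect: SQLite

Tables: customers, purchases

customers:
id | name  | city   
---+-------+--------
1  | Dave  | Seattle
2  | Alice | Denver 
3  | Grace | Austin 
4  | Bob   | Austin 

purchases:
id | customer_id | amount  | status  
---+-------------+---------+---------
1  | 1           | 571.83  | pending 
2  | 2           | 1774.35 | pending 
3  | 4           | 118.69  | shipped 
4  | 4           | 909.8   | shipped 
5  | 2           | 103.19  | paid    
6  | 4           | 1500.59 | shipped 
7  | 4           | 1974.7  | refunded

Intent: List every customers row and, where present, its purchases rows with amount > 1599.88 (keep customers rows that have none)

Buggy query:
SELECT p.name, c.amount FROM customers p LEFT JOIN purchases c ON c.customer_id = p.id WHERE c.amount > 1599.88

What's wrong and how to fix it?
Bug: Filtering c.amount in WHERE discards the NULL rows produced by LEFT JOIN, turning it into an inner join

Fix: Move the right-table condition into the ON clause so unmatched parents are kept

Corrected query:
SELECT p.name, c.amount FROM customers p LEFT JOIN purchases c ON c.customer_id = p.id AND c.amount > 1599.88

Result:
name  | amount 
------+--------
Dave  | NULL   
Alice | 1774.35
Grace | NULL   
Bob   | 1974.7 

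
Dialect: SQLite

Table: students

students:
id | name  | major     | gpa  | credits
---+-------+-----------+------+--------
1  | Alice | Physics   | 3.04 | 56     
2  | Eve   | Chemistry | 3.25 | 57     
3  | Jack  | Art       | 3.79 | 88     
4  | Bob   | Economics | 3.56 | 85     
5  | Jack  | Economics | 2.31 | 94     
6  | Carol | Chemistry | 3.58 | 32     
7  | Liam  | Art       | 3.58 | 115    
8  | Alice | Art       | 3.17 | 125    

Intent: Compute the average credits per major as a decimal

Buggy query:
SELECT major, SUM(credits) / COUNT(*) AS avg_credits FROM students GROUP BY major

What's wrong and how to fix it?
Bug: Both operands are integers, so '/' performs integer division and truncates

Fix: Multiply by 1.0 (or CAST to REAL) to force floating-point division

Corrected query:
SELECT major, SUM(credits) * 1.0 / COUNT(*) AS avg_credits FROM students GROUP BY major

Result:
major     | avg_credits
----------+------------
Art       | 109.333333 
Chemistry | 44.5       
Economics | 89.5       
Physics   | 56         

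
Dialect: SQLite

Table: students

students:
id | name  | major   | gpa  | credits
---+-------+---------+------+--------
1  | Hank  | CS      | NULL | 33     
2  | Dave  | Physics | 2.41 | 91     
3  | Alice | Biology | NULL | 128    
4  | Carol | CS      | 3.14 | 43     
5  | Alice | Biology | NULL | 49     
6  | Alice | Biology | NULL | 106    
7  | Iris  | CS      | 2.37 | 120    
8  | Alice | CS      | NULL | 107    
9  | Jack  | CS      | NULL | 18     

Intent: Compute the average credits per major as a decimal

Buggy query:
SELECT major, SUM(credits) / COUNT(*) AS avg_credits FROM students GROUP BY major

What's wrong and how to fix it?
Bug: Both operands are integers, so '/' performs integer division and truncates

Fix: Multiply by 1.0 (or CAST to REAL) to force floating-point division

Corrected query:
SELECT major, SUM(credits) * 1.0 / COUNT(*) AS avg_credits FROM students GROUP BY major

Result:
major   | avg_credits
--------+------------
Biology | 94.333333  
CS      | 64.2       
Physics | 91         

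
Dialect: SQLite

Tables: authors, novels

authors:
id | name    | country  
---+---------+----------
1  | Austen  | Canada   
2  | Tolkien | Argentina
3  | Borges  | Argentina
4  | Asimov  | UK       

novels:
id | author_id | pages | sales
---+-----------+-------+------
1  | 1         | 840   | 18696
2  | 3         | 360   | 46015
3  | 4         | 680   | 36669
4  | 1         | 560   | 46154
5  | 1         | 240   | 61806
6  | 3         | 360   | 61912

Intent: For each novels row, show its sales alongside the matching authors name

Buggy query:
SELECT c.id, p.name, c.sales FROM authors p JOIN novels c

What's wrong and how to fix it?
Bug: JOIN with no ON clause produces a cartesian product; every novels row pairs with every authors row

Fix: Specify the join condition linking the foreign key to the parent id

Corrected query:
SELECT c.id, p.name, c.sales FROM authors p JOIN novels c ON c.author_id = p.id

Result:
id | name   | sales
---+--------+------
1  | Austen | 18696
2  | Borges | 46015
3  | Asimov | 36669
4  | Austen | 46154
5  | Austen | 61806
6  | Borges | 61912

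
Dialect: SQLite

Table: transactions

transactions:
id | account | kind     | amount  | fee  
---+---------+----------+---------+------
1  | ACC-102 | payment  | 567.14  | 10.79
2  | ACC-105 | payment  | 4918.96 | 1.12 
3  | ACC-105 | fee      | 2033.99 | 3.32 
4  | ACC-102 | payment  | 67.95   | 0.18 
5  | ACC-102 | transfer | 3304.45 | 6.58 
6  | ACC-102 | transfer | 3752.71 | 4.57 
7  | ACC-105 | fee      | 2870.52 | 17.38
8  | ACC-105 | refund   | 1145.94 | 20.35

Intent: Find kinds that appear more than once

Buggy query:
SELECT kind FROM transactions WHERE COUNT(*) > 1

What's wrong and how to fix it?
Bug: COUNT(*) is an aggregate and cannot be used in WHERE

Fix: Group first, then use HAVING for the count condition

Corrected query:
SELECT kind FROM transactions GROUP BY kind HAVING COUNT(*) > 1

Result:
kind    
--------
fee     
payment 
transfer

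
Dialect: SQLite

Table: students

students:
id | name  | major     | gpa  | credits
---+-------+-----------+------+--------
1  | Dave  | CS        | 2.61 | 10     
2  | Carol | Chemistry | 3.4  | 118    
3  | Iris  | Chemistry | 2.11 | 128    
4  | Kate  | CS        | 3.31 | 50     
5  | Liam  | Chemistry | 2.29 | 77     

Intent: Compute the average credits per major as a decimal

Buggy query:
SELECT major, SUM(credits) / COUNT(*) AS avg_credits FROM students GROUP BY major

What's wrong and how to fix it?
Bug: SUM(credits) and COUNT(*) are both integers; the division truncates the fractional part

Fix: Multiply by 1.0 (or CAST to REAL) to force floating-point division

Corrected query:
SELECT major, SUM(credits) * 1.0 / COUNT(*) AS avg_credits FROM students GROUP BY major

Result:
major     | avg_credits
----------+------------
CS        | 30         
Chemistry | 107.666667 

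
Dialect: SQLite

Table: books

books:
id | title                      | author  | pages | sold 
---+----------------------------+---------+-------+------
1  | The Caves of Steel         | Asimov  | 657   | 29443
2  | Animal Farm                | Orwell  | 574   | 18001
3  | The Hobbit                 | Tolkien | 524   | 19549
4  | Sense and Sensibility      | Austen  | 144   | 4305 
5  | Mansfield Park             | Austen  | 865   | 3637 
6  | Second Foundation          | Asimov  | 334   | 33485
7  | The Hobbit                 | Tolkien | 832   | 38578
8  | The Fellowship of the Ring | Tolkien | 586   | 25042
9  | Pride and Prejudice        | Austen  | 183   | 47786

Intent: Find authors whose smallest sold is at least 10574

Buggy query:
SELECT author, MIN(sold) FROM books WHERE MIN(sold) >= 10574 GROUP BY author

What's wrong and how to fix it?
Bug: Aggregates like MIN are computed per group after WHERE runs

Fix: Replace WHERE with HAVING after the GROUP BY

Corrected query:
SELECT author, MIN(sold) FROM books GROUP BY author HAVING MIN(sold) >= 10574

Result:
author  | MIN(sold)
--------+----------
Asimov  | 29443    
Orwell  | 18001    
Tolkien | 19549    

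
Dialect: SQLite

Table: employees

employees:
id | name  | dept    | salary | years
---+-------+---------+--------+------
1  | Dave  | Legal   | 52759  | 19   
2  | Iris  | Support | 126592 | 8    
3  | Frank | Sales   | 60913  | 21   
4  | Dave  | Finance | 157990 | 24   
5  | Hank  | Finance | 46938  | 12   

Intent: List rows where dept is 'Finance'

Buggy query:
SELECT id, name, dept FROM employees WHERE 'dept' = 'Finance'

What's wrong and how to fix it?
Bug: 'dept' in single quotes is a string literal, not the column; the comparison is literal-vs-literal and never true

Fix: Reference the column as dept without single quotes

Corrected query:
SELECT id, name, dept FROM employees WHERE dept = 'Finance'

Result:
id | name | dept   
---+------+--------
4  | Dave | Finance
5  | Hank | Finance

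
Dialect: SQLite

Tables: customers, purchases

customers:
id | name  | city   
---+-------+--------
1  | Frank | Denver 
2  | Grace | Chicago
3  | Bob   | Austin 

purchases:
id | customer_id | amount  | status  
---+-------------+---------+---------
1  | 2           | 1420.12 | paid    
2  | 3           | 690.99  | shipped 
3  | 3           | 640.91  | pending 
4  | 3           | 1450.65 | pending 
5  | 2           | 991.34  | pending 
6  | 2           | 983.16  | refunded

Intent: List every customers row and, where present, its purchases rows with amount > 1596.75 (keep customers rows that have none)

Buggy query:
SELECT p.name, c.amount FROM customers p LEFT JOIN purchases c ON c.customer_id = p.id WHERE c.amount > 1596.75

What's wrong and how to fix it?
Bug: Filtering c.amount in WHERE discards the NULL rows produced by LEFT JOIN, turning it into an inner join

Fix: Put 'c.amount > 1596.75' in the JOIN's ON clause instead of WHERE

Corrected query:
SELECT p.name, c.amount FROM customers p LEFT JOIN purchases c ON c.customer_id = p.id AND c.amount > 1596.75

Result:
name  | amount
------+-------
Frank | NULL  
Grace | NULL  
Bob   | NULL  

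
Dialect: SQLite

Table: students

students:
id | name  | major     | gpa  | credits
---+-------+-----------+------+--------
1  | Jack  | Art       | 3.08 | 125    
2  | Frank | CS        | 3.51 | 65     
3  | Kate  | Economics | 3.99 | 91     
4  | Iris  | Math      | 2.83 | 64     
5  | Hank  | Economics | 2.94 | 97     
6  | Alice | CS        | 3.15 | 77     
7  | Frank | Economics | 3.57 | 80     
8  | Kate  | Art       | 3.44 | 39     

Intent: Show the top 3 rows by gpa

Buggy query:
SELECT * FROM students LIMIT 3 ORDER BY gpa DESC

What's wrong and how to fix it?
Bug: ORDER BY cannot follow LIMIT; LIMIT is the final clause

Fix: Sort with ORDER BY, then apply LIMIT

Corrected query:
SELECT * FROM students ORDER BY gpa DESC LIMIT 3

Result:
id | name  | major     | gpa  | credits
---+-------+-----------+------+--------
3  | Kate  | Economics | 3.99 | 91     
7  | Frank | Economics | 3.57 | 80     
2  | Frank | CS        | 3.51 | 65     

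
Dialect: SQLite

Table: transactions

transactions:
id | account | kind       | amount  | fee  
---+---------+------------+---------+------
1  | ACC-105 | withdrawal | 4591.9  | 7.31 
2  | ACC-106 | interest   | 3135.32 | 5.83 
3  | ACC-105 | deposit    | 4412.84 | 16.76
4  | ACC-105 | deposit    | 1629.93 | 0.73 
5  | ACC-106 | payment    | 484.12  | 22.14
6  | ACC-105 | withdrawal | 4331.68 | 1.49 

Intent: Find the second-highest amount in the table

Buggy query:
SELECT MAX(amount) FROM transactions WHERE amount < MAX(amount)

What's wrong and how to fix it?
Bug: The inner MAX is an aggregate inside WHERE, which is not allowed

Fix: Put the inner MAX in a scalar subquery

Corrected query:
SELECT MAX(amount) FROM transactions WHERE amount < (SELECT MAX(amount) FROM transactions)

Result:
MAX(amount)
-----------
4412.84    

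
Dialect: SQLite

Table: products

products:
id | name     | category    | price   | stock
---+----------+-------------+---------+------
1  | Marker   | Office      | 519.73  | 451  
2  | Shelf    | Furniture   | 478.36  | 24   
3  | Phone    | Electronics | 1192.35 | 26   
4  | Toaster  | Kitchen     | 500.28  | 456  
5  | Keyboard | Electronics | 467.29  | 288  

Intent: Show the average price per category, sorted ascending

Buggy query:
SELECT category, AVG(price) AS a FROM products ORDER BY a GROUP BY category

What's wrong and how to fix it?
Bug: ORDER BY appears before GROUP BY; SQL clause order requires GROUP BY first

Fix: Reorder: SELECT … FROM … GROUP BY … ORDER BY …

Corrected query:
SELECT category, AVG(price) AS a FROM products GROUP BY category ORDER BY a

Result:
category    | a     
------------+-------
Furniture   | 478.36
Kitchen     | 500.28
Office      | 519.73
Electronics | 829.82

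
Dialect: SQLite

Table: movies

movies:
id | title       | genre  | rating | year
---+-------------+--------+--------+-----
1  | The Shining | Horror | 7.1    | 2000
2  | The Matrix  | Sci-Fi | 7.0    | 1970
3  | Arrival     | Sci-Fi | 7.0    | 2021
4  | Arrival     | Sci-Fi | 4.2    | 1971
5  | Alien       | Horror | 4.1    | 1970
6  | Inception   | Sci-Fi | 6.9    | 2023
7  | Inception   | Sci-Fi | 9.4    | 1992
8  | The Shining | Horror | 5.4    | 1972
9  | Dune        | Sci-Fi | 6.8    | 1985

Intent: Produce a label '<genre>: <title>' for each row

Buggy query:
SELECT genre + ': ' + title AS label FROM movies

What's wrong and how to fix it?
Bug: '+' is numeric addition; on text columns SQLite converts them to 0 instead of concatenating

Fix: Use the || operator for string concatenation

Corrected query:
SELECT genre || ': ' || title AS label FROM movies

Result:
label              
-------------------
Horror: The Shining
Sci-Fi: The Matrix 
Sci-Fi: Arrival    
Sci-Fi: Arrival    
Horror: Alien      
Sci-Fi: Inception  
Sci-Fi: Inception  
Horror: The Shining
Sci-Fi: Dune       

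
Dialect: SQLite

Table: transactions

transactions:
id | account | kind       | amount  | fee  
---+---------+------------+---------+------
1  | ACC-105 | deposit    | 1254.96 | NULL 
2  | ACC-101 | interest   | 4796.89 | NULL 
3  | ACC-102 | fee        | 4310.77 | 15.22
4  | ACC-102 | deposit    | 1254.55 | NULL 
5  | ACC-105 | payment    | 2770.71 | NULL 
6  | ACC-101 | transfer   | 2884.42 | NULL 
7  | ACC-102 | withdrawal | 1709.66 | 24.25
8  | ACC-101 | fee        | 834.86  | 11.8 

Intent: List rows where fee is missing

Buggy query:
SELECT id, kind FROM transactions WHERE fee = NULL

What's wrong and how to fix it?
Bug: '= NULL' is always unknown in SQL three-valued logic, so no rows match

Fix: Replace '= NULL' with 'IS NULL'

Corrected query:
SELECT id, kind FROM transactions WHERE fee IS NULL

Result:
id | kind    
---+---------
1  | deposit 
2  | interest
4  | deposit 
5  | payment 
6  | transfer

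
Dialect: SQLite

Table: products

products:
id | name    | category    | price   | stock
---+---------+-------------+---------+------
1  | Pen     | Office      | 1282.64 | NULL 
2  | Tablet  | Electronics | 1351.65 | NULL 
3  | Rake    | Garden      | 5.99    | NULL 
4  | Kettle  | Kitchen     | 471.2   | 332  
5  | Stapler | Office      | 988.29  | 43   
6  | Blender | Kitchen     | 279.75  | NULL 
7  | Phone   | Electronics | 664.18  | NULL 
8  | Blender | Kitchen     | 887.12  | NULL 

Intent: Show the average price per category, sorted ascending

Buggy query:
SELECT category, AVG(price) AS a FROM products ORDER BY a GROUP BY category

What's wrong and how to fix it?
Bug: GROUP BY must precede ORDER BY

Fix: Reorder: SELECT … FROM … GROUP BY … ORDER BY …

Corrected query:
SELECT category, AVG(price) AS a FROM products GROUP BY category ORDER BY a

Result:
category    | a         
------------+-----------
Garden      | 5.99      
Kitchen     | 546.023333
Electronics | 1007.915  
Office      | 1135.465  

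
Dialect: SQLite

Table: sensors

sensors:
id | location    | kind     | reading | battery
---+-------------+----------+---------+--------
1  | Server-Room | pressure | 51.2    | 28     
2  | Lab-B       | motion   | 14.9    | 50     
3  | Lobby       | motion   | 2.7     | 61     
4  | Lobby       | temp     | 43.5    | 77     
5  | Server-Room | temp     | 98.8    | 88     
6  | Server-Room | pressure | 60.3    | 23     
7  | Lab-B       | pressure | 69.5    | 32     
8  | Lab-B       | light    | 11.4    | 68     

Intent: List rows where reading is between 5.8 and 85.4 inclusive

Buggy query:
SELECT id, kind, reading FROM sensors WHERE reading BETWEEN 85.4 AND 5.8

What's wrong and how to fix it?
Bug: BETWEEN expects the lower bound first; with 85.4 AND 5.8 the range is empty

Fix: Swap the bounds so the smaller value comes first

Corrected query:
SELECT id, kind, reading FROM sensors WHERE reading BETWEEN 5.8 AND 85.4

Result:
id | kind     | reading
---+----------+--------
1  | pressure | 51.2   
2  | motion   | 14.9   
4  | temp     | 43.5   
6  | pressure | 60.3   
7  | pressure | 69.5   
8  | light    | 11.4   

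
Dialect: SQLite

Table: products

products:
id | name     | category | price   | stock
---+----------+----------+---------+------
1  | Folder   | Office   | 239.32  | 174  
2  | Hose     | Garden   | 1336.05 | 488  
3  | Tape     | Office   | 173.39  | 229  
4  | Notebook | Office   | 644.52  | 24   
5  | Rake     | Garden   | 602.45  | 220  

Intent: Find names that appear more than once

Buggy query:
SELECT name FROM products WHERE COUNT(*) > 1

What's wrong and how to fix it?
Bug: COUNT(*) is an aggregate and cannot be used in WHERE

Fix: GROUP BY name, then filter groups with HAVING COUNT(*) > 1

Corrected query:
SELECT name FROM products GROUP BY name HAVING COUNT(*) > 1

Result:
(no rows)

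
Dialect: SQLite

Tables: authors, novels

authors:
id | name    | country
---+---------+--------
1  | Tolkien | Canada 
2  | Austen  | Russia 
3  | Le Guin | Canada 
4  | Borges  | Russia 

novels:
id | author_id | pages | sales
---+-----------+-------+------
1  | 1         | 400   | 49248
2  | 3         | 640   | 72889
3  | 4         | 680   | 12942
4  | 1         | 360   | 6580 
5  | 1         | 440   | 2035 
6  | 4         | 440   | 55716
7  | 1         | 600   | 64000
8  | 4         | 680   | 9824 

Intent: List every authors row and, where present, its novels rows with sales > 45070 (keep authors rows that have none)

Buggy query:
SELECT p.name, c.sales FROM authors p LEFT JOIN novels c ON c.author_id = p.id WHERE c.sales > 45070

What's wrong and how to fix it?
Bug: A WHERE condition on the right-hand table after LEFT JOIN drops unmatched parents

Fix: Put 'c.sales > 45070' in the JOIN's ON clause instead of WHERE

Corrected query:
SELECT p.name, c.sales FROM authors p LEFT JOIN novels c ON c.author_id = p.id AND c.sales > 45070

Result:
name    | sales
--------+------
Tolkien | 49248
Tolkien | 64000
Austen  | NULL 
Le Guin | 72889
Borges  | 55716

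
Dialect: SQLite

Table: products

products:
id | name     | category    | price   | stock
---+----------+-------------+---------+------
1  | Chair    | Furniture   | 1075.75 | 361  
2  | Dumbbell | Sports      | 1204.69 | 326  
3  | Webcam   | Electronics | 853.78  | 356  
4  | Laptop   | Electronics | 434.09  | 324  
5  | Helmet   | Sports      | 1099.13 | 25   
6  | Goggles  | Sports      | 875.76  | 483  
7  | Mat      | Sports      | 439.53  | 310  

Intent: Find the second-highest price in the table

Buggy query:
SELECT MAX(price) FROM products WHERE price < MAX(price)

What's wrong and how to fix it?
Bug: MAX(price) on the right of the comparison is an aggregate-in-WHERE error

Fix: Compute the overall MAX in a subquery, then take MAX of rows below it

Corrected query:
SELECT MAX(price) FROM products WHERE price < (SELECT MAX(price) FROM products)

Result:
MAX(price)
----------
1099.13   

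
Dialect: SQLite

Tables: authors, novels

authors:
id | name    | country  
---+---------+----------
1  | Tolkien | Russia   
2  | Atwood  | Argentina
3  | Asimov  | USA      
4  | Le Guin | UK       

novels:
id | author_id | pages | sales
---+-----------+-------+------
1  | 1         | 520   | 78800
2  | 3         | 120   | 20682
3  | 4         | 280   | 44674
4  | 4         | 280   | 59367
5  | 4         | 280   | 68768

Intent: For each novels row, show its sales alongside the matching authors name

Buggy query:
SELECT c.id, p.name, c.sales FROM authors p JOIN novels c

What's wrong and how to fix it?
Bug: JOIN with no ON clause produces a cartesian product; every novels row pairs with every authors row

Fix: Specify the join condition linking the foreign key to the parent id

Corrected query:
SELECT c.id, p.name, c.sales FROM authors p JOIN novels c ON c.author_id = p.id

Result:
id | name    | sales
---+---------+------
1  | Tolkien | 78800
2  | Asimov  | 20682
3  | Le Guin | 44674
4  | Le Guin | 59367
5  | Le Guin | 68768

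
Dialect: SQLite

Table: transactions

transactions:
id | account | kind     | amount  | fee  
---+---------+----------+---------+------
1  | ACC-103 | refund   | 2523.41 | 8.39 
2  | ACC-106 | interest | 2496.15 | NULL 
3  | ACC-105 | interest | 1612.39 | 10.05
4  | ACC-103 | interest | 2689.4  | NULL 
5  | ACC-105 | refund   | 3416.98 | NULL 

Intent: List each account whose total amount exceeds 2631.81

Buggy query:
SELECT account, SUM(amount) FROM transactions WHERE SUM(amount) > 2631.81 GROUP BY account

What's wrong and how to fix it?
Bug: SUM(amount) is an aggregate, but WHERE filters rows before aggregation

Fix: Use HAVING (which filters groups after aggregation) instead of WHERE

Corrected query:
SELECT account, SUM(amount) FROM transactions GROUP BY account HAVING SUM(amount) > 2631.81

Result:
account | SUM(amount)
--------+------------
ACC-103 | 5212.81    
ACC-105 | 5029.37    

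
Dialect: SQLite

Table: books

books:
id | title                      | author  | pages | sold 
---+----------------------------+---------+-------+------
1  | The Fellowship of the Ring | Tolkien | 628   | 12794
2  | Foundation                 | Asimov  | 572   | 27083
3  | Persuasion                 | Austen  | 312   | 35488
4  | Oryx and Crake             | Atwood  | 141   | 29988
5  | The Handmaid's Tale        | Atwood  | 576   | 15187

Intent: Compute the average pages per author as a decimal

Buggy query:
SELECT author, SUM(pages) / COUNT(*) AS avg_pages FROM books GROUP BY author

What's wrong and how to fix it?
Bug: SUM(pages) and COUNT(*) are both integers; the division truncates the fractional part

Fix: Cast one side to REAL so the division keeps the fractional part

Corrected query:
SELECT author, SUM(pages) * 1.0 / COUNT(*) AS avg_pages FROM books GROUP BY author

Result:
author  | avg_pages
--------+----------
Asimov  | 572      
Atwood  | 358.5    
Austen  | 312      
Tolkien | 628      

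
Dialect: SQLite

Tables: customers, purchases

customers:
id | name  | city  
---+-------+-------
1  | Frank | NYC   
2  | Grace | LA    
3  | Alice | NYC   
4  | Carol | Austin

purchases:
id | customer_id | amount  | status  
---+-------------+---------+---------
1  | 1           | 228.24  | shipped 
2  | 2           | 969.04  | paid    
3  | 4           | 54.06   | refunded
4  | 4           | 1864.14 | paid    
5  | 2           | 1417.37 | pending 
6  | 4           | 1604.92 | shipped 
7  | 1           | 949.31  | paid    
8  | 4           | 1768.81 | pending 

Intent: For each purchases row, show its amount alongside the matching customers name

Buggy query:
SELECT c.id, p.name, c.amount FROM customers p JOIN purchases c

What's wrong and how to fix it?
Bug: Missing join condition: each purchases row is matched to all customers rows instead of just its own

Fix: Add ON c.customer_id = p.id to the JOIN

Corrected query:
SELECT c.id, p.name, c.amount FROM customers p JOIN purchases c ON c.customer_id = p.id

Result:
id | name  | amount 
---+-------+--------
1  | Frank | 228.24 
2  | Grace | 969.04 
3  | Carol | 54.06  
4  | Carol | 1864.14
5  | Grace | 1417.37
6  | Carol | 1604.92
7  | Frank | 949.31 
8  | Carol | 1768.81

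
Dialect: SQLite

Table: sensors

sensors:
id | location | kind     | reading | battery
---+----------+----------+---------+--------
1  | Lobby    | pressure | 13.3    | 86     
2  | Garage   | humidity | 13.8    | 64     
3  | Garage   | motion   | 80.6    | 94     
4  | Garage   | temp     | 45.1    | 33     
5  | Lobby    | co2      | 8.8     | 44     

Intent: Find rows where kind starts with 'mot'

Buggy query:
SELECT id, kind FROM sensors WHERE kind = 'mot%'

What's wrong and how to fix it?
Bug: Wildcards only work with LIKE; '=' treats '%' as a literal character

Fix: Replace '=' with LIKE so 'mot%' is treated as a pattern

Corrected query:
SELECT id, kind FROM sensors WHERE kind LIKE 'mot%'

Result:
id | kind  
---+-------
3  | motion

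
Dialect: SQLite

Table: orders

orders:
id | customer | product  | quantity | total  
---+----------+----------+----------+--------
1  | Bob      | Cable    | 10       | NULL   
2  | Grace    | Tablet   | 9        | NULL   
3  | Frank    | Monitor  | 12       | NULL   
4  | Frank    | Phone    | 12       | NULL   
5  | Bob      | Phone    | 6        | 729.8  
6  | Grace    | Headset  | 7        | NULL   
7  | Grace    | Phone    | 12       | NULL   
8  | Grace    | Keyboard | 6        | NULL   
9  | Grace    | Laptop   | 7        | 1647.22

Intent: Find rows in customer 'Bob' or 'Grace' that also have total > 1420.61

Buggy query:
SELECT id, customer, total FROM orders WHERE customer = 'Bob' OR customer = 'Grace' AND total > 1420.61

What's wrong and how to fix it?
Bug: Without parentheses, AND is evaluated before OR, so the total filter only applies to the 'Grace' branch

Fix: Group the OR with parentheses (or use IN), then AND the threshold

Corrected query:
SELECT id, customer, total FROM orders WHERE (customer = 'Bob' OR customer = 'Grace') AND total > 1420.61

Result:
id | customer | total  
---+----------+--------
9  | Grace    | 1647.22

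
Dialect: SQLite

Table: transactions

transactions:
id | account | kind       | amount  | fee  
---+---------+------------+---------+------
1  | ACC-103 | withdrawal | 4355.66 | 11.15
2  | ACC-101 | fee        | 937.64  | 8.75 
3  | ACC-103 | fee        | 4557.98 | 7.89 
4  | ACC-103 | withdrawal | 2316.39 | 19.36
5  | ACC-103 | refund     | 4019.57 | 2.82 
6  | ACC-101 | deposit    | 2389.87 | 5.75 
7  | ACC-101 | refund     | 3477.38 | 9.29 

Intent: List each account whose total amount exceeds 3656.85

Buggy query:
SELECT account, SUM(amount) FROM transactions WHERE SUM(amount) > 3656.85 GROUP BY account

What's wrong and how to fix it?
Bug: Aggregate functions cannot appear in a WHERE clause

Fix: Move the aggregate condition to a HAVING clause

Corrected query:
SELECT account, SUM(amount) FROM transactions GROUP BY account HAVING SUM(amount) > 3656.85

Result:
account | SUM(amount)
--------+------------
ACC-101 | 6804.89    
ACC-103 | 15249.6    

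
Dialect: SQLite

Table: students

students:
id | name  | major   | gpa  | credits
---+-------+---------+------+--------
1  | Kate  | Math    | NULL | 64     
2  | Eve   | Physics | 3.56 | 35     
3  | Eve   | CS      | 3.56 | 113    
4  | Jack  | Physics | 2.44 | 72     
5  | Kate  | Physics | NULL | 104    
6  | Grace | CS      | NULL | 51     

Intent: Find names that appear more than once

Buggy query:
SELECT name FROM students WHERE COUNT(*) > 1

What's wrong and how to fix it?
Bug: WHERE can't reference COUNT(*); aggregates are computed after WHERE

Fix: GROUP BY name, then filter groups with HAVING COUNT(*) > 1

Corrected query:
SELECT name FROM students GROUP BY name HAVING COUNT(*) > 1

Result:
name
----
Eve 
Kate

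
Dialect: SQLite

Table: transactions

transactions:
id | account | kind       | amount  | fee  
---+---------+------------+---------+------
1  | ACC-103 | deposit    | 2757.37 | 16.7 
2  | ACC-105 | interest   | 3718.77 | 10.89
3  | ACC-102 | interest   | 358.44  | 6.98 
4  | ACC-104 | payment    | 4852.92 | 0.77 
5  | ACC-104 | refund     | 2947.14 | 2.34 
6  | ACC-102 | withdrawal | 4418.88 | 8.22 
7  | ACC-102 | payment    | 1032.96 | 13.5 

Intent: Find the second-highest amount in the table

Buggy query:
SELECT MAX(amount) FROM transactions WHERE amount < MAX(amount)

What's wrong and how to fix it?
Bug: MAX(amount) on the right of the comparison is an aggregate-in-WHERE error

Fix: Compute the overall MAX in a subquery, then take MAX of rows below it

Corrected query:
SELECT MAX(amount) FROM transactions WHERE amount < (SELECT MAX(amount) FROM transactions)

Result:
MAX(amount)
-----------
4418.88    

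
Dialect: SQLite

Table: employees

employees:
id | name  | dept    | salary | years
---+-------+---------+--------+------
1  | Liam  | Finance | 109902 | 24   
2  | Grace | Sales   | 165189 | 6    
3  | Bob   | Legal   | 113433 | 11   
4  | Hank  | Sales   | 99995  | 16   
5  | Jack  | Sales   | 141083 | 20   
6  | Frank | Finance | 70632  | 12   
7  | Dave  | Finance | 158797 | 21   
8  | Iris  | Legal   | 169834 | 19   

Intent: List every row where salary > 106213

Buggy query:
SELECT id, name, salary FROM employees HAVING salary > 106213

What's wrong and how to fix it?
Bug: HAVING filters the output of aggregation, but this query has no GROUP BY and no aggregate functions, so SQLite rejects it (HAVING clause on a non-aggregate query); the condition here is per row

Fix: Replace HAVING with WHERE since the condition applies to individual rows

Corrected query:
SELECT id, name, salary FROM employees WHERE salary > 106213

Result:
id | name  | salary
---+-------+-------
1  | Liam  | 109902
2  | Grace | 165189
3  | Bob   | 113433
5  | Jack  | 141083
7  | Dave  | 158797
8  | Iris  | 169834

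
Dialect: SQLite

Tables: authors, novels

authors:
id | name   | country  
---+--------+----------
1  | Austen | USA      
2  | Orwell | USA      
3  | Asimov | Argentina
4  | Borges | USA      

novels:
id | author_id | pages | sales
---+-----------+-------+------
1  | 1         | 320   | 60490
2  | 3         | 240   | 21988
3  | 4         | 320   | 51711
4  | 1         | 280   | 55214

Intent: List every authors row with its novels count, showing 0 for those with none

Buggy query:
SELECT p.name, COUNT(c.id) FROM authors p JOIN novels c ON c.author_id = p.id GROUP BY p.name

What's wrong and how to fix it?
Bug: INNER JOIN drops authors rows that have no matching novels rows

Fix: Switch to LEFT JOIN to retain unmatched parent rows

Corrected query:
SELECT p.name, COUNT(c.id) FROM authors p LEFT JOIN novels c ON c.author_id = p.id GROUP BY p.name

Result:
name   | COUNT(c.id)
-------+------------
Asimov | 1          
Austen | 2          
Borges | 1          
Orwell | 0          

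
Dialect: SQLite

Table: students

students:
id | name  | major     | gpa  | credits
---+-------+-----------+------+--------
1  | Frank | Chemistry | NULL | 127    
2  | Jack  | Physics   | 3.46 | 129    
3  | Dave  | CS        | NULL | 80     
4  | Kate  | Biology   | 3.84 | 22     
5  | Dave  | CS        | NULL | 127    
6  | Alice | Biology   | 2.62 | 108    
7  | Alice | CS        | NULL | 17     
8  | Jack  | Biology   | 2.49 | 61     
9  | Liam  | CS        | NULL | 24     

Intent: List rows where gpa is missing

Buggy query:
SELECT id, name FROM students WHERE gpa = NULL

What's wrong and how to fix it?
Bug: '= NULL' is always unknown in SQL three-valued logic, so no rows match

Fix: Replace '= NULL' with 'IS NULL'

Corrected query:
SELECT id, name FROM students WHERE gpa IS NULL

Result:
id | name 
---+------
1  | Frank
3  | Dave 
5  | Dave 
7  | Alice
9  | Liam 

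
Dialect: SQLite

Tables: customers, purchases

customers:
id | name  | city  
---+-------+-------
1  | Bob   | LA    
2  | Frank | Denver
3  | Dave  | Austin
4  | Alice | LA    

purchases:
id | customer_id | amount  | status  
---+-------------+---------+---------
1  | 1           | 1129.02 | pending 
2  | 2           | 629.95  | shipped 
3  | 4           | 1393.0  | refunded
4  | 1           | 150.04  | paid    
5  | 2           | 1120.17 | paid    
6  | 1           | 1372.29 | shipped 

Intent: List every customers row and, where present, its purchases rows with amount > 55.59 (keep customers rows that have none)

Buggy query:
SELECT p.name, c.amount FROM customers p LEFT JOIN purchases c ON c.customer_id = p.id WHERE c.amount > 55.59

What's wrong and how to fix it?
Bug: A WHERE condition on the right-hand table after LEFT JOIN drops unmatched parents

Fix: Put 'c.amount > 55.59' in the JOIN's ON clause instead of WHERE

Corrected query:
SELECT p.name, c.amount FROM customers p LEFT JOIN purchases c ON c.customer_id = p.id AND c.amount > 55.59

Result:
name  | amount 
------+--------
Bob   | 150.04 
Bob   | 1129.02
Bob   | 1372.29
Frank | 629.95 
Frank | 1120.17
Dave  | NULL   
Alice | 1393   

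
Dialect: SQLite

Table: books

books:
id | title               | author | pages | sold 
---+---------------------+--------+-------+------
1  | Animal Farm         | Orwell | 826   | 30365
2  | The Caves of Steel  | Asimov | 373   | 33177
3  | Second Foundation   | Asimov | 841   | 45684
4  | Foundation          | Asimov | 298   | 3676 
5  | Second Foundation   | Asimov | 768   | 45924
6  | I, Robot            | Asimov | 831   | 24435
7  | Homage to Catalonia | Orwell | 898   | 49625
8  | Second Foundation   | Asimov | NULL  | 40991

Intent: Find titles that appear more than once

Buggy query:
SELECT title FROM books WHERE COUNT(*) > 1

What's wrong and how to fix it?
Bug: WHERE can't reference COUNT(*); aggregates are computed after WHERE

Fix: Group first, then use HAVING for the count condition

Corrected query:
SELECT title FROM books GROUP BY title HAVING COUNT(*) > 1

Result:
title            
-----------------
Second Foundation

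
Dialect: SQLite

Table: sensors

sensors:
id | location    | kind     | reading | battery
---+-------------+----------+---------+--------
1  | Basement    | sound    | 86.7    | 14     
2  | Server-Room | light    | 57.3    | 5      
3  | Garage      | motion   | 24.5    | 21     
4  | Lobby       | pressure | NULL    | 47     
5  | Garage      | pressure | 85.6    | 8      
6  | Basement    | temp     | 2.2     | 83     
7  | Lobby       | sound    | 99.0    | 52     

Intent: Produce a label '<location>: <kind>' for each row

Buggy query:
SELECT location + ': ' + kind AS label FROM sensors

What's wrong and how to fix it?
Bug: SQLite uses || for string concatenation; + coerces text to numbers (yielding 0)

Fix: Use the || operator for string concatenation

Corrected query:
SELECT location || ': ' || kind AS label FROM sensors

Result:
label             
------------------
Basement: sound   
Server-Room: light
Garage: motion    
Lobby: pressure   
Garage: pressure  
Basement: temp    
Lobby: sound      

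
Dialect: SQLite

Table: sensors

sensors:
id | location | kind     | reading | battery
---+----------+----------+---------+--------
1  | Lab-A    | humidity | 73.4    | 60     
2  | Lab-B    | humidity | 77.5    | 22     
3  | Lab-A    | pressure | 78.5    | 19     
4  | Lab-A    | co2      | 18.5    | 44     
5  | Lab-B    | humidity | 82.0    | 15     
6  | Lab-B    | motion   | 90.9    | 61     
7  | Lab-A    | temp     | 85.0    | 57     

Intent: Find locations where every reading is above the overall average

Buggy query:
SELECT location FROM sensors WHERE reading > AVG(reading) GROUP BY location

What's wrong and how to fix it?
Bug: WHERE evaluates per row before aggregation, so AVG() is unavailable

Fix: Compute the overall average in a scalar subquery and compare each group's MIN against it in HAVING

Corrected query:
SELECT location FROM sensors GROUP BY location HAVING MIN(reading) > (SELECT AVG(reading) FROM sensors)

Result:
location
--------
Lab-B   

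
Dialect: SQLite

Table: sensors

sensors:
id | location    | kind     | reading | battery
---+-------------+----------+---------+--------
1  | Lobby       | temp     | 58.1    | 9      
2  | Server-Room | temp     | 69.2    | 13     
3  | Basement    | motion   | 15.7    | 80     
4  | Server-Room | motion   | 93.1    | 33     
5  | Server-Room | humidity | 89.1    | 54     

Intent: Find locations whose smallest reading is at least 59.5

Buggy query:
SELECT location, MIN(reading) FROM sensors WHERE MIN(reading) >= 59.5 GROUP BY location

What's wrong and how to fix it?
Bug: Aggregates like MIN are computed per group after WHERE runs

Fix: Replace WHERE with HAVING after the GROUP BY

Corrected query:
SELECT location, MIN(reading) FROM sensors GROUP BY location HAVING MIN(reading) >= 59.5

Result:
location    | MIN(reading)
------------+-------------
Server-Room | 69.2        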